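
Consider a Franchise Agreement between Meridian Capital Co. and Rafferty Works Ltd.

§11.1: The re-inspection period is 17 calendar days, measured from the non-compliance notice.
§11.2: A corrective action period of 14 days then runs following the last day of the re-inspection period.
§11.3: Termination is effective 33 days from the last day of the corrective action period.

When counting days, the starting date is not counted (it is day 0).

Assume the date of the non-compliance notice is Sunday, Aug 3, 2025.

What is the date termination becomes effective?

The last day of the re-inspection period: 17 calendar days after Aug 3, 2025 is Aug 20, 2025.
Adding 14 calendar days to Aug 20, 2025 gives Sep 3, 2025, which is the last day of the corrective action period.
The date termination becomes effective: Sep 3, 2025 + 33 days = Oct 6, 2025.

Oct 6, 2025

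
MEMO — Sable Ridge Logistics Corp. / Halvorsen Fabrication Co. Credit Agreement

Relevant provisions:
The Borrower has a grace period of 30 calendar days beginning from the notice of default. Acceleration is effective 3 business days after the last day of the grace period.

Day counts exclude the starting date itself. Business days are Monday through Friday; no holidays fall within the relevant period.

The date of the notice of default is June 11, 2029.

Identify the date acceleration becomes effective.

Adding 30 calendar days to June 11, 2029 gives July 11, 2029, which is the last day of the grace period.
The date acceleration becomes effective: 3 business days after Wednesday, July 11, 2029, skipping weekends — Jul 12, Jul 13, Jul 16 — lands on Monday, July 16, 2029.

July 16, 2029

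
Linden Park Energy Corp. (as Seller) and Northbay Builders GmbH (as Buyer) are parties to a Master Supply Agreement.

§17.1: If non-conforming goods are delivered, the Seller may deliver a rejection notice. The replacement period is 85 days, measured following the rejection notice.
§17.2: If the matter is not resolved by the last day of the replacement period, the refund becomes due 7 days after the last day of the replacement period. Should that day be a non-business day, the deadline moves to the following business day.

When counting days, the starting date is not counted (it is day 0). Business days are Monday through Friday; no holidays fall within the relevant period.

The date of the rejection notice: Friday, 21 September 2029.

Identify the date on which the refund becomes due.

Adding 85 calendar days to 21 September 2029 gives 15 December 2029, which is the last day of the replacement period.
The date on which the refund becomes due: 7 calendar days after 15 December 2029 is 22 December 2029. That falls on a Saturday, so it rolls to the next business day, Monday, 24 December 2029.

24 December 2029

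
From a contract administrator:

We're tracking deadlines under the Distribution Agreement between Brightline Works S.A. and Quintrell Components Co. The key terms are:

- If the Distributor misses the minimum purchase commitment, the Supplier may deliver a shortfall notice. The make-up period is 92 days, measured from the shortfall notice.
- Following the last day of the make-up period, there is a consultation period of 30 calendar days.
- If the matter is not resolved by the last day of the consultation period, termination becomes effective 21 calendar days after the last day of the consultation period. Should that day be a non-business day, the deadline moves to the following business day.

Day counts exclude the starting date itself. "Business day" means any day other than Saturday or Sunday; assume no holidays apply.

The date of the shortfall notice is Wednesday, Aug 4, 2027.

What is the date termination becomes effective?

Dec 27, 2027

The last day of the make-up period: Aug 4, 2027 + 92 days = Nov 4, 2027.
Adding 30 calendar days to Nov 4, 2027 gives Dec 4, 2027, which is the last day of the consultation period.
The date termination becomes effective: 21 calendar days after Dec 4, 2027 is Dec 25, 2027. That falls on a Saturday, so it rolls to the next business day, Monday, Dec 27, 2027.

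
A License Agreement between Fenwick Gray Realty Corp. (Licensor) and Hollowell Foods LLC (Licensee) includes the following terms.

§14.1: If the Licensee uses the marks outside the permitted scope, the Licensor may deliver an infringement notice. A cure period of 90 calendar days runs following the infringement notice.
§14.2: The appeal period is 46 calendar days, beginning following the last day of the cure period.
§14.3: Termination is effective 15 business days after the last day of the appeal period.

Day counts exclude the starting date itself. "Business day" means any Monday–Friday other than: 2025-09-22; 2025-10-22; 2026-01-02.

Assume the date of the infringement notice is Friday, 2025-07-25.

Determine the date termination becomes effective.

2025-12-29

The last day of the cure period: 90 calendar days after 2025-07-25 is 2025-10-23.
The last day of the appeal period: 46 calendar days after 2025-10-23 is 2025-12-08.
The date termination becomes effective: counting 15 business days from Monday, 2025-12-08 (Dec 9, Dec 10, Dec 11, Dec 12, …, Dec 25, Dec 26, Dec 29, skipping weekends) reaches Monday, 2025-12-29.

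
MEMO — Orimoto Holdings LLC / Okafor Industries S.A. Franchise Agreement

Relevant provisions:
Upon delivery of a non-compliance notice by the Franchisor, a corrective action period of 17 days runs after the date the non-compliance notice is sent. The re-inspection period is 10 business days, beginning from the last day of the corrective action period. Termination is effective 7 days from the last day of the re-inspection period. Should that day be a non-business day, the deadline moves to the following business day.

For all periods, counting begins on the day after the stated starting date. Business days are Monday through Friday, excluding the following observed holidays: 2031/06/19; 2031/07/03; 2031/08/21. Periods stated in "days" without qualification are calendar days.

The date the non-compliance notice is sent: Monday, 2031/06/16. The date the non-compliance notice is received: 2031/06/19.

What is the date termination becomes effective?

2031/07/24

Adding 17 calendar days to 2031/06/16 gives 2031/07/03, which is the last day of the corrective action period.
From Thursday, 2031/07/03, 10 business days (Jul 4, Jul 7, Jul 8, Jul 9, Jul 10, Jul 11, Jul 14, Jul 15, Jul 16, Jul 17, skipping weekends) brings us to Thursday, 2031/07/17, which is the last day of the re-inspection period.
Adding 7 calendar days to 2031/07/17 gives 2031/07/24, which is the date termination becomes effective. 2031/07/24 is a Thursday and is not a listed holiday, so no roll-forward applies.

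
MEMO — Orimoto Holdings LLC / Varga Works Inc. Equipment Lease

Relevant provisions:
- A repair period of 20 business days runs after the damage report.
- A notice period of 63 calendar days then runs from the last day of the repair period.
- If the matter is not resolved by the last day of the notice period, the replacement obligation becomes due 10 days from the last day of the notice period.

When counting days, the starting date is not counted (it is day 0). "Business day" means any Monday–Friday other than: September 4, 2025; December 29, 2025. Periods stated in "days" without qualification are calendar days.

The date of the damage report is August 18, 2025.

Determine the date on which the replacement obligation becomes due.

The last day of the repair period: counting 20 business days from Monday, August 18, 2025 (Aug 19, Aug 20, Aug 21, Aug 22, …, Sep 12, Sep 15, Sep 16, skipping weekends and the listed holiday on Sep 4) reaches Tuesday, September 16, 2025.
The last day of the notice period: September 16, 2025 + 63 days = November 18, 2025.
The date on which the replacement obligation becomes due: November 18, 2025 + 10 days = November 28, 2025.

November 28, 2025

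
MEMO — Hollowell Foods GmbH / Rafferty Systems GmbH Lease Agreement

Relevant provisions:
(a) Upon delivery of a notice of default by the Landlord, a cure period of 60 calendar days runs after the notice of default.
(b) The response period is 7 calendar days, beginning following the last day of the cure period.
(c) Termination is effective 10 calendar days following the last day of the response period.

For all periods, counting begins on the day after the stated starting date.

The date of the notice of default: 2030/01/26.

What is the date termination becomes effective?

2030/04/13

The last day of the cure period: 60 calendar days after 2030/01/26 is 2030/03/27.
The last day of the response period: 7 calendar days after 2030/03/27 is 2030/04/03.
The date termination becomes effective: 2030/04/03 + 10 days = 2030/04/13.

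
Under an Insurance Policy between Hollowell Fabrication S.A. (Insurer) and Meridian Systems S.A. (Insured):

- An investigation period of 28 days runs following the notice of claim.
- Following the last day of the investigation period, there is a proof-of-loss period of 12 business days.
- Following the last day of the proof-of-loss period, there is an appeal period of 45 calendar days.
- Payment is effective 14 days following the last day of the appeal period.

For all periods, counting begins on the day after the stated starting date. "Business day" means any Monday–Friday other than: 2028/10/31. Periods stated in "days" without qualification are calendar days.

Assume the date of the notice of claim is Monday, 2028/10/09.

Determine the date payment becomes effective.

The last day of the investigation period: 2028/10/09 + 28 days = 2028/11/06.
The last day of the proof-of-loss period: counting 12 business days from Monday, 2028/11/06 (Nov 7, Nov 8, Nov 9, Nov 10, …, Nov 20, Nov 21, Nov 22, skipping weekends) reaches Wednesday, 2028/11/22.
Adding 45 calendar days to 2028/11/22 gives 2029/01/06, which is the last day of the appeal period.
The date payment becomes effective: 14 calendar days after 2029/01/06 is 2029/01/20.

2029/01/20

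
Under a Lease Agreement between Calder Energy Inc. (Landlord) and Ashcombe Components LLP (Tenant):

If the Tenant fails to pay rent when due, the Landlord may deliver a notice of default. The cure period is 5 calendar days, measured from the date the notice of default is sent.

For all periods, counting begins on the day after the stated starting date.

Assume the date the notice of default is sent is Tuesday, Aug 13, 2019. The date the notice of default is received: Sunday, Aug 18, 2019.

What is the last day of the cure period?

Adding 5 calendar days to Aug 13, 2019 gives Aug 18, 2019, which is the last day of the cure period.

Aug 18, 2019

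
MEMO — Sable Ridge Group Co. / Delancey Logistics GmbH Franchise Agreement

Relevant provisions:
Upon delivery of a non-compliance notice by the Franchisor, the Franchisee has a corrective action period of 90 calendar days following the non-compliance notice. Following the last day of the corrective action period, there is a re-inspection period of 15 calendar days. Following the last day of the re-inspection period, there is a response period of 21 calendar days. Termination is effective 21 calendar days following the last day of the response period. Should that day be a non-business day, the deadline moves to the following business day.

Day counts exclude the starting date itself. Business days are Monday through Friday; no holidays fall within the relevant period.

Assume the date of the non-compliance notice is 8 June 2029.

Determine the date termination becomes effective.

Adding 90 calendar days to 8 June 2029 gives 6 September 2029, which is the last day of the corrective action period.
Adding 15 calendar days to 6 September 2029 gives 21 September 2029, which is the last day of the re-inspection period.
The last day of the response period: 21 September 2029 + 21 days = 12 October 2029.
Adding 21 calendar days to 12 October 2029 gives 2 November 2029, which is the date termination becomes effective. 2 November 2029 is a Friday, so no roll-forward applies.

2 November 2029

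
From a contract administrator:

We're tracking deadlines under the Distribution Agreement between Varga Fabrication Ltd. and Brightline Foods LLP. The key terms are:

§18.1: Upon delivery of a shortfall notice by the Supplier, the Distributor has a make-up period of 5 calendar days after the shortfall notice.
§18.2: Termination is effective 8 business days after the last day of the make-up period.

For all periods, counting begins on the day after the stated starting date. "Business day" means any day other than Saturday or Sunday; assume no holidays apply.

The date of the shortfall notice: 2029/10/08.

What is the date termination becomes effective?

The last day of the make-up period: 2029/10/08 + 5 days = 2029/10/13.
The date termination becomes effective: counting 8 business days from Saturday, 2029/10/13 (Oct 15, Oct 16, Oct 17, Oct 18, Oct 19, Oct 22, Oct 23, Oct 24, skipping weekends) reaches Wednesday, 2029/10/24.

2029/10/24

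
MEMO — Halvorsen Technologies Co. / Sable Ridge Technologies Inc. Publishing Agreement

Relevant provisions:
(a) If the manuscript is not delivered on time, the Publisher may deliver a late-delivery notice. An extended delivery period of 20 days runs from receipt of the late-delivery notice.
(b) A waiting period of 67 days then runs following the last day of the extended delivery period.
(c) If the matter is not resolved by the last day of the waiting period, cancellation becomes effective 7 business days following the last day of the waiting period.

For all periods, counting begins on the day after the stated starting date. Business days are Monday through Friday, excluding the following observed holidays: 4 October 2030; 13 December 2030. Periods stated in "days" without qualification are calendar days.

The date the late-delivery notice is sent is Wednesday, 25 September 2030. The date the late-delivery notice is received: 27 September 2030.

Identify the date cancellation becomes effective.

1 January 2031

The last day of the extended delivery period: 27 September 2030 + 20 days = 17 October 2030.
The last day of the waiting period: 67 calendar days after 17 October 2030 is 23 December 2030.
The date cancellation becomes effective: counting 7 business days from Monday, 23 December 2030 (Dec 24, Dec 25, Dec 26, Dec 27, Dec 30, Dec 31, Jan 1, skipping weekends) reaches Wednesday, 1 January 2031.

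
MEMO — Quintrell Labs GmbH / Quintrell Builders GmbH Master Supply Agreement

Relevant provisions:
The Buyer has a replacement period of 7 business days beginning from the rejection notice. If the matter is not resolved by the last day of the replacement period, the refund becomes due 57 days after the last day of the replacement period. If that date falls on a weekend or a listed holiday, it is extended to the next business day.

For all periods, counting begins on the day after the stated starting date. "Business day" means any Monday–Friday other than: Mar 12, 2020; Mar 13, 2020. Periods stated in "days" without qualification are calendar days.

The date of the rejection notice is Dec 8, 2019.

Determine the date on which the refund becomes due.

Feb 12, 2020

The last day of the replacement period: counting 7 business days from Sunday, Dec 8, 2019 (Dec 9, Dec 10, Dec 11, Dec 12, Dec 13, Dec 16, Dec 17, skipping weekends) reaches Tuesday, Dec 17, 2019.
The date on which the refund becomes due: 57 calendar days after Dec 17, 2019 is Feb 12, 2020. Feb 12, 2020 is a Wednesday and is not a listed holiday, so no roll-forward applies.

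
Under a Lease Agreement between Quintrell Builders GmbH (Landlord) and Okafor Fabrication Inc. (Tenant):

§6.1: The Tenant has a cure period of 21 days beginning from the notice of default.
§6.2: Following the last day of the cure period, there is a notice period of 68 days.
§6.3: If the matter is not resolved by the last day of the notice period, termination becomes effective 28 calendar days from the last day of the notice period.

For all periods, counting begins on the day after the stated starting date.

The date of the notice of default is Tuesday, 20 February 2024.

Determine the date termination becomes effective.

Adding 21 calendar days to 20 February 2024 gives 12 March 2024, which is the last day of the cure period.
The last day of the notice period: 68 calendar days after 12 March 2024 is 19 May 2024.
The date termination becomes effective: 19 May 2024 + 28 days = 16 June 2024.

16 June 2024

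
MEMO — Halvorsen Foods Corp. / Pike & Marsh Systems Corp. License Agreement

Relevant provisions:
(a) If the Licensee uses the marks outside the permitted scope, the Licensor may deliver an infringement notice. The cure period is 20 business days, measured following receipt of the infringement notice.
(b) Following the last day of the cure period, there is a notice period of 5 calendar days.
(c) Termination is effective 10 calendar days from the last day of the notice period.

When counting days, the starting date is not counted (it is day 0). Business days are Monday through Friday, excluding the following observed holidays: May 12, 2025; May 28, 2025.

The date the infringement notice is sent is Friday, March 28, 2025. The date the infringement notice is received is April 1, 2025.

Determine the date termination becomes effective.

May 14, 2025

The last day of the cure period: 20 business days after Tuesday, April 1, 2025, skipping weekends — Apr 2, Apr 3, Apr 4, Apr 7, …, Apr 25, Apr 28, Apr 29 — lands on Tuesday, April 29, 2025.
Adding 5 calendar days to April 29, 2025 gives May 4, 2025, which is the last day of the notice period.
Adding 10 calendar days to May 4, 2025 gives May 14, 2025, which is the date termination becomes effective.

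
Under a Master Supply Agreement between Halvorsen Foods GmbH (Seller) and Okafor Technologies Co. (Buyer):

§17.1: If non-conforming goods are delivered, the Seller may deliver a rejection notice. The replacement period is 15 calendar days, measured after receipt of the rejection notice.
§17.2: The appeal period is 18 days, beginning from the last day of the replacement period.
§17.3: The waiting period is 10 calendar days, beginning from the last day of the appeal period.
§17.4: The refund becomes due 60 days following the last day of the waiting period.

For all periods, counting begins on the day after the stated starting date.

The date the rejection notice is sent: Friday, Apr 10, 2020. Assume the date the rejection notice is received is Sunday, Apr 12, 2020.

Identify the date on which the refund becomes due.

The last day of the replacement period: Apr 12, 2020 + 15 days = Apr 27, 2020.
Adding 18 calendar days to Apr 27, 2020 gives May 15, 2020, which is the last day of the appeal period.
The last day of the waiting period: 10 calendar days after May 15, 2020 is May 25, 2020.
Adding 60 calendar days to May 25, 2020 gives Jul 24, 2020, which is the date on which the refund becomes due.

Jul 24, 2020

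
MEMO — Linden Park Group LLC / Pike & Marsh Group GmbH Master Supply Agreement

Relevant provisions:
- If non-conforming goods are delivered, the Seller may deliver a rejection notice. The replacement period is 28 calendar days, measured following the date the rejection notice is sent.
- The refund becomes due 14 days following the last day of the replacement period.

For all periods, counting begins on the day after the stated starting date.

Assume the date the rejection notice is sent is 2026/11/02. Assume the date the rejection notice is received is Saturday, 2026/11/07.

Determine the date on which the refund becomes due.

2026/12/14

The last day of the replacement period: 2026/11/02 + 28 days = 2026/11/30.
The date on which the refund becomes due: 14 calendar days after 2026/11/30 is 2026/12/14.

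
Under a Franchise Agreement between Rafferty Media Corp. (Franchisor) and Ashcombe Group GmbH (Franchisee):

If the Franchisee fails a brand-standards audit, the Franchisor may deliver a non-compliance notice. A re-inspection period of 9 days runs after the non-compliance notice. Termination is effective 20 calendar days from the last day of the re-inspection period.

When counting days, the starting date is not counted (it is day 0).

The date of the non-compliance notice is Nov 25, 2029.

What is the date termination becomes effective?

Dec 24, 2029

The last day of the re-inspection period: 9 calendar days after Nov 25, 2029 is Dec 4, 2029.
The date termination becomes effective: 20 calendar days after Dec 4, 2029 is Dec 24, 2029.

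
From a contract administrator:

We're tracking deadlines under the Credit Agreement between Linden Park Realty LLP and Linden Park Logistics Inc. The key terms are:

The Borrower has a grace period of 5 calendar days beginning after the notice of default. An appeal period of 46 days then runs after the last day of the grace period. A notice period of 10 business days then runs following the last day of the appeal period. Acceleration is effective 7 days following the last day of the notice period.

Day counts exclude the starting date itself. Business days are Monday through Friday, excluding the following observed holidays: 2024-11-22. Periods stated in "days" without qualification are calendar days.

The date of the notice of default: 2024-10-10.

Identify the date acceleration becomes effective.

The last day of the grace period: 2024-10-10 + 5 days = 2024-10-15.
The last day of the appeal period: 2024-10-15 + 46 days = 2024-11-30.
The last day of the notice period: 10 business days after Saturday, 2024-11-30, skipping weekends — Dec 2, Dec 3, Dec 4, Dec 5, Dec 6, Dec 9, Dec 10, Dec 11, Dec 12, Dec 13 — lands on Friday, 2024-12-13.
The date acceleration becomes effective: 7 calendar days after 2024-12-13 is 2024-12-20.

2024-12-20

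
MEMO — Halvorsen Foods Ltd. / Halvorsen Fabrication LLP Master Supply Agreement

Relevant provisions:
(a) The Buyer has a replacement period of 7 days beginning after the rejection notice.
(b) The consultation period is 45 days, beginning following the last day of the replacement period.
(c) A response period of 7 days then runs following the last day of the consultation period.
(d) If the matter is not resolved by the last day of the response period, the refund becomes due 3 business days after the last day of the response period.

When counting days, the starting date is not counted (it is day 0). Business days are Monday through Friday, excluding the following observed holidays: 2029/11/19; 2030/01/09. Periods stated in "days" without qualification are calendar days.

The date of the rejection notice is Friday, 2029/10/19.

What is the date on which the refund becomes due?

2029/12/20

The last day of the replacement period: 7 calendar days after 2029/10/19 is 2029/10/26.
The last day of the consultation period: 2029/10/26 + 45 days = 2029/12/10.
The last day of the response period: 7 calendar days after 2029/12/10 is 2029/12/17.
The date on which the refund becomes due: counting 3 business days from Monday, 2029/12/17 (Dec 18, Dec 19, Dec 20, skipping weekends) reaches Thursday, 2029/12/20.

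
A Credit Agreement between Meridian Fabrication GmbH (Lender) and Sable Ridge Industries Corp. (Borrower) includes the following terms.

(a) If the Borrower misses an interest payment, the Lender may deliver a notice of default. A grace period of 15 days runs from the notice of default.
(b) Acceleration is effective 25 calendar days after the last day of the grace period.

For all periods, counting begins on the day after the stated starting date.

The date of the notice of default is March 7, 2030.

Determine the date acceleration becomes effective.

April 16, 2030

The last day of the grace period: 15 calendar days after March 7, 2030 is March 22, 2030.
The date acceleration becomes effective: March 22, 2030 + 25 days = April 16, 2030.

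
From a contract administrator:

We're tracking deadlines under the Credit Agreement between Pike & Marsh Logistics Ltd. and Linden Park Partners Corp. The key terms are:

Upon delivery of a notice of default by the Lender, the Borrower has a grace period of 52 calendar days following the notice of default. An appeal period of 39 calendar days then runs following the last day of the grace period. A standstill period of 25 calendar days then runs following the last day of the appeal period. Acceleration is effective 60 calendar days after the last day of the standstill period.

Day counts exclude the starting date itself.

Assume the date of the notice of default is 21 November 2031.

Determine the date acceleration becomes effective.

15 May 2032

The last day of the grace period: 21 November 2031 + 52 days = 12 January 2032.
The last day of the appeal period: 12 January 2032 + 39 days = 20 February 2032.
Adding 25 calendar days to 20 February 2032 gives 16 March 2032, which is the last day of the standstill period.
The date acceleration becomes effective: 16 March 2032 + 60 days = 15 May 2032.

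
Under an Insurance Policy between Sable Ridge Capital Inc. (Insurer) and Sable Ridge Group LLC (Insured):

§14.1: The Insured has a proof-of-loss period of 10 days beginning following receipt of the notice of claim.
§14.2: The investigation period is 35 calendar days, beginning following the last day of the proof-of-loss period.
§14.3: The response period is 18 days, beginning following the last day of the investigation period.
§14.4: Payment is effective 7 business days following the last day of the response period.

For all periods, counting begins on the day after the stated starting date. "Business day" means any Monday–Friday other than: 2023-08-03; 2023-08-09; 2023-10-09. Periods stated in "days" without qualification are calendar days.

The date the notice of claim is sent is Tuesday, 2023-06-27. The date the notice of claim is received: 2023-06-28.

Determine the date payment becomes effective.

Adding 10 calendar days to 2023-06-28 gives 2023-07-08, which is the last day of the proof-of-loss period.
Adding 35 calendar days to 2023-07-08 gives 2023-08-12, which is the last day of the investigation period.
The last day of the response period: 18 calendar days after 2023-08-12 is 2023-08-30.
From Wednesday, 2023-08-30, 7 business days (Aug 31, Sep 1, Sep 4, Sep 5, Sep 6, Sep 7, Sep 8, skipping weekends) brings us to Friday, 2023-09-08, which is the date payment becomes effective.

2023-09-08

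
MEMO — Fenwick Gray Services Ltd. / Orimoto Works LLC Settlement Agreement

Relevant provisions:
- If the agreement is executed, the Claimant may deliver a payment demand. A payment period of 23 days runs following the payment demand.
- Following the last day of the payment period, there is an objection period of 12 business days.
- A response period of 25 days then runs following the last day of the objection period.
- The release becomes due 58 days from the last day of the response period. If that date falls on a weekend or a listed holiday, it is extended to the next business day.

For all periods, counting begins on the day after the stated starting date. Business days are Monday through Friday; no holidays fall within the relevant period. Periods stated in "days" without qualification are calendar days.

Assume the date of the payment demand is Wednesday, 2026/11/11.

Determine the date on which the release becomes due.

2027/03/15

Adding 23 calendar days to 2026/11/11 gives 2026/12/04, which is the last day of the payment period.
The last day of the objection period: counting 12 business days from Friday, 2026/12/04 (Dec 7, Dec 8, Dec 9, Dec 10, …, Dec 18, Dec 21, Dec 22, skipping weekends) reaches Tuesday, 2026/12/22.
Adding 25 calendar days to 2026/12/22 gives 2027/01/16, which is the last day of the response period.
Adding 58 calendar days to 2027/01/16 gives 2027/03/15, which is the date on which the release becomes due. 2027/03/15 is a Monday, so no roll-forward applies.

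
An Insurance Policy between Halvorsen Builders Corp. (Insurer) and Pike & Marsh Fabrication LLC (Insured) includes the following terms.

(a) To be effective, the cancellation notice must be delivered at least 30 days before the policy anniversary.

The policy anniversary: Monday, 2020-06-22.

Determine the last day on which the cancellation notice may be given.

2020-06-22 minus 30 days is 2020-05-23.

2020-05-23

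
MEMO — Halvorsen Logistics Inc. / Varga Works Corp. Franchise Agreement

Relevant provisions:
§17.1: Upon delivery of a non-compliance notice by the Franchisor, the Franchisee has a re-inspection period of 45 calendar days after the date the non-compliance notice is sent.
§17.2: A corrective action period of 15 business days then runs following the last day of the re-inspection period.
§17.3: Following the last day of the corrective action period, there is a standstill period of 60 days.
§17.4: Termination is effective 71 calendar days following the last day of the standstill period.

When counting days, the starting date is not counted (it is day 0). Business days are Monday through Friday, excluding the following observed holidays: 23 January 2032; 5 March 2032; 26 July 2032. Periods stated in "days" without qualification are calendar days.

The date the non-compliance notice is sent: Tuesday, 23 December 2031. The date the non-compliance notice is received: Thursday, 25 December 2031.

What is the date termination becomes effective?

7 July 2032

The last day of the re-inspection period: 23 December 2031 + 45 days = 6 February 2032.
The last day of the corrective action period: counting 15 business days from Friday, 6 February 2032 (Feb 9, Feb 10, Feb 11, Feb 12, …, Feb 25, Feb 26, Feb 27, skipping weekends) reaches Friday, 27 February 2032.
Adding 60 calendar days to 27 February 2032 gives 27 April 2032, which is the last day of the standstill period.
The date termination becomes effective: 71 calendar days after 27 April 2032 is 7 July 2032.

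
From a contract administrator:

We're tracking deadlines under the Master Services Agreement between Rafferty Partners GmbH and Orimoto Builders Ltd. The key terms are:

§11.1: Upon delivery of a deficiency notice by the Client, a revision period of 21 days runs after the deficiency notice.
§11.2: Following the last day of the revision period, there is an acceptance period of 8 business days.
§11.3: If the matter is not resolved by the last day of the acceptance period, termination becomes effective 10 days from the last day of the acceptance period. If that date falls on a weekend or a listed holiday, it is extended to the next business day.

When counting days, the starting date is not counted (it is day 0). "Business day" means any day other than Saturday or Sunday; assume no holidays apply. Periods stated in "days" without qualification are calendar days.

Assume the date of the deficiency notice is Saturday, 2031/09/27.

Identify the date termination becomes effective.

Adding 21 calendar days to 2031/09/27 gives 2031/10/18, which is the last day of the revision period.
From Saturday, 2031/10/18, 8 business days (Oct 20, Oct 21, Oct 22, Oct 23, Oct 24, Oct 27, Oct 28, Oct 29, skipping weekends) brings us to Wednesday, 2031/10/29, which is the last day of the acceptance period.
The date termination becomes effective: 10 calendar days after 2031/10/29 is 2031/11/08. That falls on a Saturday, so it rolls to the next business day, Monday, 2031/11/10.

2031/11/10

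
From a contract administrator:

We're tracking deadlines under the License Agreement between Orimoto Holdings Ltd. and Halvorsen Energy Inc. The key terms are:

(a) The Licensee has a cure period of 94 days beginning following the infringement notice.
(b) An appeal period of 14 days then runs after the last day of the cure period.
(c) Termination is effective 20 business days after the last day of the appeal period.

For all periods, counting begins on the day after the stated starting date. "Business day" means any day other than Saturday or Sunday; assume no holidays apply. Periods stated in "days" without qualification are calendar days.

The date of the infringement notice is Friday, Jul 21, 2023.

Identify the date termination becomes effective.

Dec 4, 2023

Adding 94 calendar days to Jul 21, 2023 gives Oct 23, 2023, which is the last day of the cure period.
Adding 14 calendar days to Oct 23, 2023 gives Nov 6, 2023, which is the last day of the appeal period.
The date termination becomes effective: 20 business days after Monday, Nov 6, 2023, skipping weekends — Nov 7, Nov 8, Nov 9, Nov 10, …, Nov 30, Dec 1, Dec 4 — lands on Monday, Dec 4, 2023.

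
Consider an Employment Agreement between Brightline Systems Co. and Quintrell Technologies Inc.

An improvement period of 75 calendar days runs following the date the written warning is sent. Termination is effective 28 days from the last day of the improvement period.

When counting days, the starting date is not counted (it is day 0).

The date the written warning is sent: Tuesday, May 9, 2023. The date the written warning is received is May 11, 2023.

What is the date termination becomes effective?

Aug 20, 2023

The last day of the improvement period: May 9, 2023 + 75 days = Jul 23, 2023.
Adding 28 calendar days to Jul 23, 2023 gives Aug 20, 2023, which is the date termination becomes effective.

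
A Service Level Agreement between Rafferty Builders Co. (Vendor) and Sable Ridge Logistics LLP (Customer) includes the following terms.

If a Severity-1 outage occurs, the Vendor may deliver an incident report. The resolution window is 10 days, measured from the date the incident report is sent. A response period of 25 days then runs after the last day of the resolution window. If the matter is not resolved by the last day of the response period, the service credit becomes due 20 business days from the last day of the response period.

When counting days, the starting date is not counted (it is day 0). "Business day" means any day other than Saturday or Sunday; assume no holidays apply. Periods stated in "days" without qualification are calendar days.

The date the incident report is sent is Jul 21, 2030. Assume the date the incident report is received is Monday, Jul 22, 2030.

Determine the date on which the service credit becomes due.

Sep 20, 2030

Adding 10 calendar days to Jul 21, 2030 gives Jul 31, 2030, which is the last day of the resolution window.
Adding 25 calendar days to Jul 31, 2030 gives Aug 25, 2030, which is the last day of the response period.
From Sunday, Aug 25, 2030, 20 business days (Aug 26, Aug 27, Aug 28, Aug 29, …, Sep 18, Sep 19, Sep 20, skipping weekends) brings us to Friday, Sep 20, 2030, which is the date on which the service credit becomes due.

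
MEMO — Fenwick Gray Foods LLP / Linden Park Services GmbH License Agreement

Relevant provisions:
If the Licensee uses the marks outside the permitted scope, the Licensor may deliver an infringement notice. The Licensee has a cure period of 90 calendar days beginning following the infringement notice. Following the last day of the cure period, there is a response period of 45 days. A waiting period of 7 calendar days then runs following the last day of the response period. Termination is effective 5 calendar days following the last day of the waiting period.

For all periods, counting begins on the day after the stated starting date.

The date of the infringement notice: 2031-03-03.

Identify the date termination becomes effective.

Adding 90 calendar days to 2031-03-03 gives 2031-06-01, which is the last day of the cure period.
Adding 45 calendar days to 2031-06-01 gives 2031-07-16, which is the last day of the response period.
The last day of the waiting period: 2031-07-16 + 7 days = 2031-07-23.
The date termination becomes effective: 5 calendar days after 2031-07-23 is 2031-07-28.

2031-07-28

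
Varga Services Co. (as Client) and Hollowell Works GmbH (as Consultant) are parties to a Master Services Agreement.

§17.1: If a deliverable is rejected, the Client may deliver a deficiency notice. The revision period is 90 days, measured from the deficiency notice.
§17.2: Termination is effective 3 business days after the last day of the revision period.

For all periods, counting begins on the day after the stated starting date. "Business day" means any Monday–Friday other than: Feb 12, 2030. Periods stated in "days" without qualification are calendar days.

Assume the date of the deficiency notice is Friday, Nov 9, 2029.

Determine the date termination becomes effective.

Feb 13, 2030

The last day of the revision period: 90 calendar days after Nov 9, 2029 is Feb 7, 2030.
The date termination becomes effective: counting 3 business days from Thursday, Feb 7, 2030 (Feb 8, Feb 11, Feb 13, skipping weekends and the listed holiday on Feb 12) reaches Wednesday, Feb 13, 2030.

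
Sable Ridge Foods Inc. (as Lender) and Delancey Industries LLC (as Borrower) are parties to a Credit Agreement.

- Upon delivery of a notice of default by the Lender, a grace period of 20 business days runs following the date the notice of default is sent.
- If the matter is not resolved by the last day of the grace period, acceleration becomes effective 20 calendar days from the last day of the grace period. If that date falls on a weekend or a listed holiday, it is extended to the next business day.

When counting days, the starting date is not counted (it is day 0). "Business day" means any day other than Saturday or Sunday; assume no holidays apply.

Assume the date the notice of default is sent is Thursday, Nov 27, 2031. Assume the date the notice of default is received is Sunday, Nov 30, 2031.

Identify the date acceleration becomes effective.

The last day of the grace period: counting 20 business days from Thursday, Nov 27, 2031 (Nov 28, Dec 1, Dec 2, Dec 3, …, Dec 23, Dec 24, Dec 25, skipping weekends) reaches Thursday, Dec 25, 2031.
Adding 20 calendar days to Dec 25, 2031 gives Jan 14, 2032, which is the date acceleration becomes effective. Jan 14, 2032 is a Wednesday, so no roll-forward applies.

Jan 14, 2032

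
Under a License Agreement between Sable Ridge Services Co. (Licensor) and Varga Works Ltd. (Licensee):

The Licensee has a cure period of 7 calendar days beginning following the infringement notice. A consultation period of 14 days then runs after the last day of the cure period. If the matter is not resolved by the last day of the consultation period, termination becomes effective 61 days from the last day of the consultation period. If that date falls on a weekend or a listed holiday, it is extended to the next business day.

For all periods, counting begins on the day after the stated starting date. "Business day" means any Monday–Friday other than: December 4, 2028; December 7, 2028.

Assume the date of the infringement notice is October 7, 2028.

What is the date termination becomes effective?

Adding 7 calendar days to October 7, 2028 gives October 14, 2028, which is the last day of the cure period.
The last day of the consultation period: 14 calendar days after October 14, 2028 is October 28, 2028.
The date termination becomes effective: 61 calendar days after October 28, 2028 is December 28, 2028. December 28, 2028 is a Thursday and is not a listed holiday, so no roll-forward applies.

December 28, 2028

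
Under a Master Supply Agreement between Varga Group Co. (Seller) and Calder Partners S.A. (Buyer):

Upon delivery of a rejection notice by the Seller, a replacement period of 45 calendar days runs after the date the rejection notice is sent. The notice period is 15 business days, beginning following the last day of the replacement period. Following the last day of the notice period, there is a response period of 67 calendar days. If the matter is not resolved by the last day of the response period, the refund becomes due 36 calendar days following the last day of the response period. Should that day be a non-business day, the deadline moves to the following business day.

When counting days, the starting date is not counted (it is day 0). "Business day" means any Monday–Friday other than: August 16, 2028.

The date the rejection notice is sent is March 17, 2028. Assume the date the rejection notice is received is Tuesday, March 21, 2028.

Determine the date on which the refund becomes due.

The last day of the replacement period: March 17, 2028 + 45 days = May 1, 2028.
The last day of the notice period: counting 15 business days from Monday, May 1, 2028 (May 2, May 3, May 4, May 5, …, May 18, May 19, May 22, skipping weekends) reaches Monday, May 22, 2028.
Adding 67 calendar days to May 22, 2028 gives July 28, 2028, which is the last day of the response period.
The date on which the refund becomes due: July 28, 2028 + 36 days = September 2, 2028. That falls on a Saturday, so it rolls to the next business day, Monday, September 4, 2028.

September 4, 2028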